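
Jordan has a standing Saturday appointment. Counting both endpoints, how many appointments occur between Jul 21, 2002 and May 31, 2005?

149 Saturdays

Jul 21, 2002 is a Sunday.
The range spans 1046 days (inclusive of both endpoints).
1046 = 7 × 149 + 3, so there are 149 full weeks plus 3 extra days.
Each full week contributes one Saturday: 149 so far.
The 3 extra days are Sunday, Monday, Tuesday — none qualify.
Total: 149 + 0 = 149.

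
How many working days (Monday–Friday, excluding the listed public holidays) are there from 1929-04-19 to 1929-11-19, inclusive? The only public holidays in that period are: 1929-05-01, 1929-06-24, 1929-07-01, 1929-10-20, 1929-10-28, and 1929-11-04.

1929-04-19 is a Friday.
The range spans 215 days (inclusive of both endpoints).
215 = 7 × 30 + 5, so there are 30 full weeks plus 5 extra days.
Each full week contributes 5 weekdays (Mon–Fri): 30 × 5 = 150.
The 5 extra days are Fri, Sat, Sun, Mon, Tue — 3 of them qualify.
Total: 150 + 3 = 153.
Holidays: 1929-05-01 (Wed); 1929-06-24 (Mon); 1929-07-01 (Mon); 1929-10-20 (Sun); 1929-10-28 (Mon); 1929-11-04 (Mon).
5 of the 6 holidays fall on weekdays; the rest are weekends and were already excluded.
Business days: 153 − 5 = 148.

148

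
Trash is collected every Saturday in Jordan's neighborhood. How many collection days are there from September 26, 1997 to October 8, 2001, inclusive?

211

September 26, 1997 is a Friday.
That's 1474 days from start to end, counting both.
1474 = 7 × 210 + 4, so there are 210 full weeks plus 4 extra days.
Each full week contributes one Saturday: 210 so far.
The 4 extra days are Friday, Saturday, Sunday, Monday — 1 of them qualifies.
Total: 210 + 1 = 211.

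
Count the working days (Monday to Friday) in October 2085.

23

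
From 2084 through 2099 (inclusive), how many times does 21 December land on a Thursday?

2

Day of week of December 21 in each year:
2084: Thu ✓, 2085: Fri, 2086: Sat, 2087: Sun, 2088: Tue, 2089: Wed, 2090: Thu ✓, 2091: Fri, 2092: Sun, 2093: Mon, 2094: Tue, 2095: Wed, 2096: Fri, 2097: Sat, 2098: Sun, 2099: Mon
Thursdays: 2084, 2090.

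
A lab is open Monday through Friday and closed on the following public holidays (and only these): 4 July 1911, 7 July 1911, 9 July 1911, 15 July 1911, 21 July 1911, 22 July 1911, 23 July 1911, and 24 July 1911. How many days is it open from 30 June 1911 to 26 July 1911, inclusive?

15

30 June 1911 is a Friday.
From 30 June 1911 to 26 July 1911 is 27 days inclusive.
27 = 7 × 3 + 6, so there are 3 full weeks plus 6 extra days.
Each full week contributes 5 weekdays (Mon–Fri): 3 × 5 = 15.
The 6 extra days are Friday, Saturday, Sunday, Monday, Tuesday, Wednesday — 4 of them qualify.
Total: 15 + 4 = 19.
Holidays: 4 July 1911 (Tue); 7 July 1911 (Fri); 9 July 1911 (Sun); 15 July 1911 (Sat); 21 July 1911 (Fri); 22 July 1911 (Sat); 23 July 1911 (Sun); 24 July 1911 (Mon).
4 of the 8 holidays fall on weekdays; the rest are weekends and were already excluded.
Business days: 19 − 4 = 15.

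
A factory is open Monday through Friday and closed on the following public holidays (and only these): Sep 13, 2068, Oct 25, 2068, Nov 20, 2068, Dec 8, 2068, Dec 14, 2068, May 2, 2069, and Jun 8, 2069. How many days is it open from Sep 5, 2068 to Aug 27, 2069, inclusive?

Sep 5, 2068 is a Wednesday.
That's 357 days from start to end, counting both.
357 = 7 × 51, so the span is exactly 51 full weeks.
Each full week contributes 5 weekdays (Mon–Fri): 51 × 5 = 255.
Total: 255.
Holidays: Sep 13, 2068 (Thu); Oct 25, 2068 (Thu); Nov 20, 2068 (Tue); Dec 8, 2068 (Sat); Dec 14, 2068 (Fri); May 2, 2069 (Thu); Jun 8, 2069 (Sat).
5 of the 7 holidays fall on weekdays; the rest are weekends and were already excluded.
Business days: 255 − 5 = 250.

250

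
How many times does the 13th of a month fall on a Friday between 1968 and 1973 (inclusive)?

Friday-the-13ths by year:
1968: Sep, Dec
1969: Jun
1970: Feb, Mar, Nov
1971: Aug
1972: Oct
1973: Apr, Jul

10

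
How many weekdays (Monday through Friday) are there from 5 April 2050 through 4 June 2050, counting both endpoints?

44 weekdays

5 April 2050 is a Tuesday.
That's 61 days from start to end, counting both.
61 = 7 × 8 + 5, so there are 8 full weeks plus 5 extra days.
Each full week contributes 5 weekdays (Mon–Fri): 8 × 5 = 40.
The 5 extra days are Tue, Wed, Thu, Fri, Sat — 4 of them qualify.
Total: 40 + 4 = 44.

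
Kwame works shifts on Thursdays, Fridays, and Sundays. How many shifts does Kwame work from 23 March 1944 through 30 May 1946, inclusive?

23 March 1944 is a Thursday.
That's 799 days from start to end, counting both.
799 = 7 × 114 + 1, so there are 114 full weeks plus 1 extra day.
Each full week contributes 3 days from the set (Thu, Fri, Sun): 114 × 3 = 342.
The 1 extra day is Thu — 1 of them qualifies.
Total: 342 + 1 = 343.

343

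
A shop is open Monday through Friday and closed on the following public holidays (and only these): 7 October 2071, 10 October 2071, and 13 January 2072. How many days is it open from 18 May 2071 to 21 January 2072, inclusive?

177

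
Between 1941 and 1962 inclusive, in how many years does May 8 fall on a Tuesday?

4

Day of week of May 8 in each year:
1941: Thu, 1942: Fri, 1943: Sat, 1944: Mon, 1945: Tue ✓, 1946: Wed, 1947: Thu, 1948: Sat, 1949: Sun, 1950: Mon, 1951: Tue ✓, 1952: Thu, 1953: Fri, 1954: Sat, 1955: Sun, 1956: Tue ✓, 1957: Wed, 1958: Thu, 1959: Fri, 1960: Sun, 1961: Mon, 1962: Tue ✓
Tuesdays: 1945, 1951, 1956, 1962.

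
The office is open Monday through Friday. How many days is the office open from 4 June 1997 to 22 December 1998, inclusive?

405

4 June 1997 is a Wednesday.
From 4 June 1997 to 22 December 1998 is 567 days inclusive.
567 = 7 × 81, so the span is exactly 81 full weeks.
Each full week contributes 5 weekdays (Mon–Fri): 81 × 5 = 405.
Total: 405.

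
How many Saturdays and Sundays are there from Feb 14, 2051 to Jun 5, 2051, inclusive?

Feb 14, 2051 is a Tuesday.
The range spans 112 days (inclusive of both endpoints).
112 = 7 × 16, so the span is exactly 16 full weeks.
Each full week contributes 2 weekend days (Sat, Sun): 16 × 2 = 32.

32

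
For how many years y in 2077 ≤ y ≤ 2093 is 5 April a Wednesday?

Day of week of April 5 in each year:
2077: Mon, 2078: Tue, 2079: Wed ✓, 2080: Fri, 2081: Sat, 2082: Sun, 2083: Mon, 2084: Wed ✓, 2085: Thu, 2086: Fri, 2087: Sat, 2088: Mon, 2089: Tue, 2090: Wed ✓, 2091: Thu, 2092: Sat, 2093: Sun
Wednesdays: 2079, 2084, 2090.

3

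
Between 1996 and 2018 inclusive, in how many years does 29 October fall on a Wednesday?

Day of week of October 29 in each year:
1996: Tue, 1997: Wed ✓, 1998: Thu, 1999: Fri, 2000: Sun, 2001: Mon, 2002: Tue, 2003: Wed ✓, 2004: Fri, 2005: Sat, 2006: Sun, 2007: Mon, 2008: Wed ✓, 2009: Thu, 2010: Fri, 2011: Sat, 2012: Mon, 2013: Tue, 2014: Wed ✓, 2015: Thu, 2016: Sat, 2017: Sun, 2018: Mon
Wednesdays: 1997, 2003, 2008, 2014.

4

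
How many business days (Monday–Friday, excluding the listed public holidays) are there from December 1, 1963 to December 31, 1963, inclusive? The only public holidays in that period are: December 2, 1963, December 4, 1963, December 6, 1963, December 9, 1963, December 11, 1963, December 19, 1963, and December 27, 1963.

15

December 1, 1963 is a Sunday.
From December 1, 1963 to December 31, 1963 is 31 days inclusive.
31 = 7 × 4 + 3, so there are 4 full weeks plus 3 extra days.
Each full week contributes 5 weekdays (Mon–Fri): 4 × 5 = 20.
The 3 extra days are Sun, Mon, Tue — 2 of them qualify.
Total: 20 + 2 = 22.
Holidays: December 2, 1963 (Mon); December 4, 1963 (Wed); December 6, 1963 (Fri); December 9, 1963 (Mon); December 11, 1963 (Wed); December 19, 1963 (Thu); December 27, 1963 (Fri).
All 7 holidays fall on weekdays, so subtract 7.
Business days: 22 − 7 = 15.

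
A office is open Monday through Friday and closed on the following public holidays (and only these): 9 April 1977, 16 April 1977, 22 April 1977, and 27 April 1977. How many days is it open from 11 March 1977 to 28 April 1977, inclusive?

11 March 1977 is a Friday.
From 11 March 1977 to 28 April 1977 is 49 days inclusive.
49 = 7 × 7, so the span is exactly 7 full weeks.
Each full week contributes 5 weekdays (Mon–Fri): 7 × 5 = 35.
Holidays: 9 April 1977 (Sat); 16 April 1977 (Sat); 22 April 1977 (Fri); 27 April 1977 (Wed).
2 of the 4 holidays fall on weekdays; the rest are weekends and were already excluded.
Business days: 35 − 2 = 33.

33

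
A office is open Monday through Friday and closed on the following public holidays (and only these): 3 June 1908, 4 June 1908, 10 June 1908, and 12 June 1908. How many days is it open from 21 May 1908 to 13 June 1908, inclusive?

21 May 1908 is a Thursday.
The range spans 24 days (inclusive of both endpoints).
24 = 7 × 3 + 3, so there are 3 full weeks plus 3 extra days.
Each full week contributes 5 weekdays (Mon–Fri): 3 × 5 = 15.
The 3 extra days are Thu, Fri, Sat — 2 of them qualify.
Total: 15 + 2 = 17.
Holidays: 3 June 1908 (Wed); 4 June 1908 (Thu); 10 June 1908 (Wed); 12 June 1908 (Fri).
All 4 holidays fall on weekdays, so subtract 4.
Business days: 17 − 4 = 13.

13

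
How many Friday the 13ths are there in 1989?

The 13th falls on a Friday when the month's 13th has weekday Fri.
Jan 13 is Fri ✓; Feb 13 is Mon; Mar 13 is Mon; Apr 13 is Thu; May 13 is Sat; Jun 13 is Tue; Jul 13 is Thu; Aug 13 is Sun; Sep 13 is Wed; Oct 13 is Fri ✓; Nov 13 is Mon; Dec 13 is Wed.
Friday the 13ths: Jan, Oct.

2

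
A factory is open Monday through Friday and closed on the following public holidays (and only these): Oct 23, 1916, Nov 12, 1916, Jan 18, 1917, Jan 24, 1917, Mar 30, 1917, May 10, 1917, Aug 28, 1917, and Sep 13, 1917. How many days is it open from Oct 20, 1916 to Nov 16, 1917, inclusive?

Oct 20, 1916 is a Friday.
That's 393 days from start to end, counting both.
393 = 7 × 56 + 1, so there are 56 full weeks plus 1 extra day.
Each full week contributes 5 weekdays (Mon–Fri): 56 × 5 = 280.
The 1 extra day is Fri — 1 of them qualifies.
Total: 280 + 1 = 281.
Holidays: Oct 23, 1916 (Mon); Nov 12, 1916 (Sun); Jan 18, 1917 (Thu); Jan 24, 1917 (Wed); Mar 30, 1917 (Fri); May 10, 1917 (Thu); Aug 28, 1917 (Tue); Sep 13, 1917 (Thu).
7 of the 8 holidays fall on weekdays; the rest are weekends and were already excluded.
Business days: 281 − 7 = 274.

274 business days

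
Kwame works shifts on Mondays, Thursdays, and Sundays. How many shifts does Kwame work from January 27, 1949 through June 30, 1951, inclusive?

379

January 27, 1949 is a Thursday.
That's 885 days from start to end, counting both.
885 = 7 × 126 + 3, so there are 126 full weeks plus 3 extra days.
Each full week contributes 3 days from the set (Mon, Thu, Sun): 126 × 3 = 378.
The 3 extra days are Thu, Fri, Sat — 1 of them qualifies.
Total: 378 + 1 = 379.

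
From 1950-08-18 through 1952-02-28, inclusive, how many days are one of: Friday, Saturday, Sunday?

1950-08-18 is a Friday.
That's 560 days from start to end, counting both.
560 = 7 × 80, so the span is exactly 80 full weeks.
Each full week contributes 3 days from the set (Fri, Sat, Sun): 80 × 3 = 240.

240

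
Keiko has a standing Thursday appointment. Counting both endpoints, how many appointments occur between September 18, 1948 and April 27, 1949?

September 18, 1948 is a Saturday.
The range spans 222 days (inclusive of both endpoints).
222 = 7 × 31 + 5, so there are 31 full weeks plus 5 extra days.
Each full week contributes one Thursday: 31 so far.
The 5 extra days are Saturday, Sunday, Monday, Tuesday, Wednesday — none qualify.
Total: 31 + 0 = 31.

31 Thursdays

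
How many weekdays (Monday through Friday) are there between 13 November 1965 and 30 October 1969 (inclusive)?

1034 weekdays

13 November 1965 is a Saturday.
That's 1448 days from start to end, counting both.
1448 = 7 × 206 + 6, so there are 206 full weeks plus 6 extra days.
Each full week contributes 5 weekdays (Mon–Fri): 206 × 5 = 1030.
The 6 extra days are Sat, Sun, Mon, Tue, Wed, Thu — 4 of them qualify.
Total: 1030 + 4 = 1034.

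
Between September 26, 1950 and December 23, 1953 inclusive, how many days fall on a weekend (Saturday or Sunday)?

338

September 26, 1950 is a Tuesday.
That's 1185 days from start to end, counting both.
1185 = 7 × 169 + 2, so there are 169 full weeks plus 2 extra days.
Each full week contributes 2 weekend days (Sat, Sun): 169 × 2 = 338.
The 2 extra days are Tuesday, Wednesday — none qualify.
Total: 338 + 0 = 338.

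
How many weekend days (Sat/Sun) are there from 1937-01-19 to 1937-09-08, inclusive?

66

1937-01-19 is a Tuesday.
From 1937-01-19 to 1937-09-08 is 233 days inclusive.
233 = 7 × 33 + 2, so there are 33 full weeks plus 2 extra days.
Each full week contributes 2 weekend days (Sat, Sun): 33 × 2 = 66.
The 2 extra days are Tuesday, Wednesday — none qualify.
Total: 66 + 0 = 66.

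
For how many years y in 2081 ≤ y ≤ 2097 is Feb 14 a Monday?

3

Day of week of February 14 in each year:
2081: Fri, 2082: Sat, 2083: Sun, 2084: Mon ✓, 2085: Wed, 2086: Thu, 2087: Fri, 2088: Sat, 2089: Mon ✓, 2090: Tue, 2091: Wed, 2092: Thu, 2093: Sat, 2094: Sun, 2095: Mon ✓, 2096: Tue, 2097: Thu
Mondays: 2084, 2089, 2095.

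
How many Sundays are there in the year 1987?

52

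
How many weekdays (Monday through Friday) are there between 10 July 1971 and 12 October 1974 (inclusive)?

850 weekdays

10 July 1971 is a Saturday.
From 10 July 1971 to 12 October 1974 is 1191 days inclusive.
1191 = 7 × 170 + 1, so there are 170 full weeks plus 1 extra day.
Each full week contributes 5 weekdays (Mon–Fri): 170 × 5 = 850.
The 1 extra day is Sat — none qualify.
Total: 850 + 0 = 850.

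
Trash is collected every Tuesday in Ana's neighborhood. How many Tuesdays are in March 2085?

4

March 1, 2085 is a Thursday.
From March 1, 2085 to March 31, 2085 is 31 days inclusive.
31 = 7 × 4 + 3, so there are 4 full weeks plus 3 extra days.
Each full week contributes one Tuesday: 4 so far.
The 3 extra days are Thu, Fri, Sat — none qualify.
Total: 4 + 0 = 4.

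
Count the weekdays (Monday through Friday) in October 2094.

21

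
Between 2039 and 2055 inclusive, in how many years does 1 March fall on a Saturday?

2

Day of week of March 1 in each year:
2039: Tue, 2040: Thu, 2041: Fri, 2042: Sat ✓, 2043: Sun, 2044: Tue, 2045: Wed, 2046: Thu, 2047: Fri, 2048: Sun, 2049: Mon, 2050: Tue, 2051: Wed, 2052: Fri, 2053: Sat ✓, 2054: Sun, 2055: Mon
Saturdays: 2042, 2053.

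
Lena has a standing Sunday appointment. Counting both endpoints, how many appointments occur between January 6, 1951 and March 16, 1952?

January 6, 1951 is a Saturday.
That's 436 days from start to end, counting both.
436 = 7 × 62 + 2, so there are 62 full weeks plus 2 extra days.
Each full week contributes one Sunday: 62 so far.
The 2 extra days are Saturday, Sunday — 1 of them qualifies.
Total: 62 + 1 = 63.

63 Sundays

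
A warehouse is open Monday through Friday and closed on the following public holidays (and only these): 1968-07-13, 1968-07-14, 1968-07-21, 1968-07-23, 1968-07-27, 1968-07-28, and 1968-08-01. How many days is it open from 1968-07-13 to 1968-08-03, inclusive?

13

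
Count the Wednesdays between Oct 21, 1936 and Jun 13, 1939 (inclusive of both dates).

Oct 21, 1936 is a Wednesday.
That's 966 days from start to end, counting both.
966 = 7 × 138, so the span is exactly 138 full weeks.
Each full week contributes one Wednesday: 138 so far.

138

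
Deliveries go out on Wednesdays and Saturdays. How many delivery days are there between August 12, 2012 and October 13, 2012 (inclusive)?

18

August 12, 2012 is a Sunday.
The range spans 63 days (inclusive of both endpoints).
63 = 7 × 9, so the span is exactly 9 full weeks.
Each full week contributes 2 days from the set (Wed, Sat): 9 × 2 = 18.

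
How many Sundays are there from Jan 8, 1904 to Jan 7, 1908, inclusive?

Jan 8, 1904 is a Friday.
That's 1461 days from start to end, counting both.
1461 = 7 × 208 + 5, so there are 208 full weeks plus 5 extra days.
Each full week contributes one Sunday: 208 so far.
The 5 extra days are Fri, Sat, Sun, Mon, Tue — 1 of them qualifies.
Total: 208 + 1 = 209.

209 Sundays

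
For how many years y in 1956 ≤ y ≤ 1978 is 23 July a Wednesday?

3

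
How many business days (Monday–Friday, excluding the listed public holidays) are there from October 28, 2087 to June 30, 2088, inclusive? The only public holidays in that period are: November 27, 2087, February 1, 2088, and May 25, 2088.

October 28, 2087 is a Tuesday.
The range spans 247 days (inclusive of both endpoints).
247 = 7 × 35 + 2, so there are 35 full weeks plus 2 extra days.
Each full week contributes 5 weekdays (Mon–Fri): 35 × 5 = 175.
The 2 extra days are Tuesday, Wednesday — 2 of them qualify.
Total: 175 + 2 = 177.
Holidays: November 27, 2087 (Thu); February 1, 2088 (Sun); May 25, 2088 (Tue).
2 of the 3 holidays fall on weekdays; the rest are weekends and were already excluded.
Business days: 177 − 2 = 175.

175 business days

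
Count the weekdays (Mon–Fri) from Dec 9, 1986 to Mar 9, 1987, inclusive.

65 weekdays

Dec 9, 1986 is a Tuesday.
From Dec 9, 1986 to Mar 9, 1987 is 91 days inclusive.
91 = 7 × 13, so the span is exactly 13 full weeks.
Each full week contributes 5 weekdays (Mon–Fri): 13 × 5 = 65.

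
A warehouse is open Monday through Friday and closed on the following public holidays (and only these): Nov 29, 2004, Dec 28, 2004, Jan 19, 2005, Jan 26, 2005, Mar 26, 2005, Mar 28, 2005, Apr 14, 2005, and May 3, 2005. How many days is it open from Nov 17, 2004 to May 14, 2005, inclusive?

121 business days

Nov 17, 2004 is a Wednesday.
That's 179 days from start to end, counting both.
179 = 7 × 25 + 4, so there are 25 full weeks plus 4 extra days.
Each full week contributes 5 weekdays (Mon–Fri): 25 × 5 = 125.
The 4 extra days are Wed, Thu, Fri, Sat — 3 of them qualify.
Total: 125 + 3 = 128.
Holidays: Nov 29, 2004 (Mon); Dec 28, 2004 (Tue); Jan 19, 2005 (Wed); Jan 26, 2005 (Wed); Mar 26, 2005 (Sat); Mar 28, 2005 (Mon); Apr 14, 2005 (Thu); May 3, 2005 (Tue).
7 of the 8 holidays fall on weekdays; the rest are weekends and were already excluded.
Business days: 128 − 7 = 121.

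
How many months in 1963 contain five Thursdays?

A month has five Thursdays exactly when Thursday falls within its first (length − 28) days.
Jan: 31 days, starts Tue → 5 of Tue, Wed, Thu ✓
Feb: 28 days, starts Fri → 5 of (none)
Mar: 31 days, starts Fri → 5 of Fri, Sat, Sun
Apr: 30 days, starts Mon → 5 of Mon, Tue
May: 31 days, starts Wed → 5 of Wed, Thu, Fri ✓
Jun: 30 days, starts Sat → 5 of Sat, Sun
Jul: 31 days, starts Mon → 5 of Mon, Tue, Wed
Aug: 31 days, starts Thu → 5 of Thu, Fri, Sat ✓
Sep: 30 days, starts Sun → 5 of Sun, Mon
Oct: 31 days, starts Tue → 5 of Tue, Wed, Thu ✓
Nov: 30 days, starts Fri → 5 of Fri, Sat
Dec: 31 days, starts Sun → 5 of Sun, Mon, Tue
Months with five Thursdays: Jan, May, Aug, Oct.

4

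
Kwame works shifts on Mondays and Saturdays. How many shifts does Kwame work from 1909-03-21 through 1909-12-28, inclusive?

1909-03-21 is a Sunday.
The range spans 283 days (inclusive of both endpoints).
283 = 7 × 40 + 3, so there are 40 full weeks plus 3 extra days.
Each full week contributes 2 days from the set (Mon, Sat): 40 × 2 = 80.
The 3 extra days are Sunday, Monday, Tuesday — 1 of them qualifies.
Total: 80 + 1 = 81.

81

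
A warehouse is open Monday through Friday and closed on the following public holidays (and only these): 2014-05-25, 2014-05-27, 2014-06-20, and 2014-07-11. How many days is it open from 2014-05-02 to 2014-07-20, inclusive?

2014-05-02 is a Friday.
From 2014-05-02 to 2014-07-20 is 80 days inclusive.
80 = 7 × 11 + 3, so there are 11 full weeks plus 3 extra days.
Each full week contributes 5 weekdays (Mon–Fri): 11 × 5 = 55.
The 3 extra days are Friday, Saturday, Sunday — 1 of them qualifies.
Total: 55 + 1 = 56.
Holidays: 2014-05-25 (Sun); 2014-05-27 (Tue); 2014-06-20 (Fri); 2014-07-11 (Fri).
3 of the 4 holidays fall on weekdays; the rest are weekends and were already excluded.
Business days: 56 − 3 = 53.

53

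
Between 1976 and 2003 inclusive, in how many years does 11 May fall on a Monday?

4

Day of week of May 11 in each year:
1976: Tue, 1977: Wed, 1978: Thu, 1979: Fri, 1980: Sun, 1981: Mon ✓, 1982: Tue, 1983: Wed, 1984: Fri, 1985: Sat, 1986: Sun, 1987: Mon ✓, 1988: Wed, 1989: Thu, 1990: Fri, 1991: Sat, 1992: Mon ✓, 1993: Tue, 1994: Wed, 1995: Thu, 1996: Sat, 1997: Sun, 1998: Mon ✓, 1999: Tue, 2000: Thu, 2001: Fri, 2002: Sat, 2003: Sun
Mondays: 1981, 1987, 1992, 1998.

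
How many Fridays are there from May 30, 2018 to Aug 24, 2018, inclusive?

May 30, 2018 is a Wednesday.
The range spans 87 days (inclusive of both endpoints).
87 = 7 × 12 + 3, so there are 12 full weeks plus 3 extra days.
Each full week contributes one Friday: 12 so far.
The 3 extra days are Wednesday, Thursday, Friday — 1 of them qualifies.
Total: 12 + 1 = 13.

13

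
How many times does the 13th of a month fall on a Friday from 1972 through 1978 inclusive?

Friday-the-13ths by year:
1972: Oct
1973: Apr, Jul
1974: Sep, Dec
1975: Jun
1976: Feb, Aug
1977: May
1978: Jan, Oct

11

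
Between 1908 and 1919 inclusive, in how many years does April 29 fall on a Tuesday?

Day of week of April 29 in each year:
1908: Wed, 1909: Thu, 1910: Fri, 1911: Sat, 1912: Mon, 1913: Tue ✓, 1914: Wed, 1915: Thu, 1916: Sat, 1917: Sun, 1918: Mon, 1919: Tue ✓
Tuesdays: 1913, 1919.

2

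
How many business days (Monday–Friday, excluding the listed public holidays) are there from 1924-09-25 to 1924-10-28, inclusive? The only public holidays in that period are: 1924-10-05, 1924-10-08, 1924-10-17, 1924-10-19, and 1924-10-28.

21 business days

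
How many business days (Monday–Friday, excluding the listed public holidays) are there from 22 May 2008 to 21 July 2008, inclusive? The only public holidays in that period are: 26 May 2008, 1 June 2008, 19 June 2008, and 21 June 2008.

41

22 May 2008 is a Thursday.
That's 61 days from start to end, counting both.
61 = 7 × 8 + 5, so there are 8 full weeks plus 5 extra days.
Each full week contributes 5 weekdays (Mon–Fri): 8 × 5 = 40.
The 5 extra days are Thu, Fri, Sat, Sun, Mon — 3 of them qualify.
Total: 40 + 3 = 43.
Holidays: 26 May 2008 (Mon); 1 June 2008 (Sun); 19 June 2008 (Thu); 21 June 2008 (Sat).
2 of the 4 holidays fall on weekdays; the rest are weekends and were already excluded.
Business days: 43 − 2 = 41.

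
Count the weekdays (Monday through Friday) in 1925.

261 weekdays

Jan 1, 1925 is a Thursday.
From Jan 1, 1925 to Dec 31, 1925 is 365 days inclusive.
365 = 7 × 52 + 1, so there are 52 full weeks plus 1 extra day.
Each full week contributes 5 weekdays (Mon–Fri): 52 × 5 = 260.
The 1 extra day is Thu — 1 of them qualifies.
Total: 260 + 1 = 261.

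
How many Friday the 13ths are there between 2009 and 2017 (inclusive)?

Friday-the-13ths by year:
2009: Feb, Mar, Nov
2010: Aug
2011: May
2012: Jan, Apr, Jul
2013: Sep, Dec
2014: Jun
2015: Feb, Mar, Nov
2016: May
2017: Jan, Oct

17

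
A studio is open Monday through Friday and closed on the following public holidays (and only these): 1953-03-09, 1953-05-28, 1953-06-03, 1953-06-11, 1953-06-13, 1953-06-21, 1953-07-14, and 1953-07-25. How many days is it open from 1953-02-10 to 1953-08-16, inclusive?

1953-02-10 is a Tuesday.
That's 188 days from start to end, counting both.
188 = 7 × 26 + 6, so there are 26 full weeks plus 6 extra days.
Each full week contributes 5 weekdays (Mon–Fri): 26 × 5 = 130.
The 6 extra days are Tuesday, Wednesday, Thursday, Friday, Saturday, Sunday — 4 of them qualify.
Total: 130 + 4 = 134.
Holidays: 1953-03-09 (Mon); 1953-05-28 (Thu); 1953-06-03 (Wed); 1953-06-11 (Thu); 1953-06-13 (Sat); 1953-06-21 (Sun); 1953-07-14 (Tue); 1953-07-25 (Sat).
5 of the 8 holidays fall on weekdays; the rest are weekends and were already excluded.
Business days: 134 − 5 = 129.

129 business days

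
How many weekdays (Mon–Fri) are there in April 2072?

1 April 2072 is a Friday.
The range spans 30 days (inclusive of both endpoints).
30 = 7 × 4 + 2, so there are 4 full weeks plus 2 extra days.
Each full week contributes 5 weekdays (Mon–Fri): 4 × 5 = 20.
The 2 extra days are Friday, Saturday — 1 of them qualifies.
Total: 20 + 1 = 21.

21 weekdays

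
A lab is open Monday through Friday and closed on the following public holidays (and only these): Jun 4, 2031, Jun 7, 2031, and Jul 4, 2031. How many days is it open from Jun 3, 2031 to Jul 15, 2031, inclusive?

29

Jun 3, 2031 is a Tuesday.
That's 43 days from start to end, counting both.
43 = 7 × 6 + 1, so there are 6 full weeks plus 1 extra day.
Each full week contributes 5 weekdays (Mon–Fri): 6 × 5 = 30.
The 1 extra day is Tuesday — 1 of them qualifies.
Total: 30 + 1 = 31.
Holidays: Jun 4, 2031 (Wed); Jun 7, 2031 (Sat); Jul 4, 2031 (Fri).
2 of the 3 holidays fall on weekdays; the rest are weekends and were already excluded.
Business days: 31 − 2 = 29.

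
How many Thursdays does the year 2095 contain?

Jan 1, 2095 is a Saturday.
From Jan 1, 2095 to Dec 31, 2095 is 365 days inclusive.
365 = 7 × 52 + 1, so there are 52 full weeks plus 1 extra day.
Each full week contributes one Thursday: 52 so far.
The 1 extra day is Saturday — none qualify.
Total: 52 + 0 = 52.

52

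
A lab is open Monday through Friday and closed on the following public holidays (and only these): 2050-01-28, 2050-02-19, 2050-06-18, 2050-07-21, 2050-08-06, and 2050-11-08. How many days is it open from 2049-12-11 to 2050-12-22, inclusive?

266

2049-12-11 is a Saturday.
From 2049-12-11 to 2050-12-22 is 377 days inclusive.
377 = 7 × 53 + 6, so there are 53 full weeks plus 6 extra days.
Each full week contributes 5 weekdays (Mon–Fri): 53 × 5 = 265.
The 6 extra days are Saturday, Sunday, Monday, Tuesday, Wednesday, Thursday — 4 of them qualify.
Total: 265 + 4 = 269.
Holidays: 2050-01-28 (Fri); 2050-02-19 (Sat); 2050-06-18 (Sat); 2050-07-21 (Thu); 2050-08-06 (Sat); 2050-11-08 (Tue).
3 of the 6 holidays fall on weekdays; the rest are weekends and were already excluded.
Business days: 269 − 3 = 266.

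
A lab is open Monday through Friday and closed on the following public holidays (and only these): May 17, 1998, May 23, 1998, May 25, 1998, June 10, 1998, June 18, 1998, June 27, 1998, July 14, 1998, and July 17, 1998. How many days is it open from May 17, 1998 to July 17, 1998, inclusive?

May 17, 1998 is a Sunday.
From May 17, 1998 to July 17, 1998 is 62 days inclusive.
62 = 7 × 8 + 6, so there are 8 full weeks plus 6 extra days.
Each full week contributes 5 weekdays (Mon–Fri): 8 × 5 = 40.
The 6 extra days are Sunday, Monday, Tuesday, Wednesday, Thursday, Friday — 5 of them qualify.
Total: 40 + 5 = 45.
Holidays: May 17, 1998 (Sun); May 23, 1998 (Sat); May 25, 1998 (Mon); June 10, 1998 (Wed); June 18, 1998 (Thu); June 27, 1998 (Sat); July 14, 1998 (Tue); July 17, 1998 (Fri).
5 of the 8 holidays fall on weekdays; the rest are weekends and were already excluded.
Business days: 45 − 5 = 40.

40 business days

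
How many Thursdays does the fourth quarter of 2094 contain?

October 1, 2094 is a Friday.
That's 92 days from start to end, counting both.
92 = 7 × 13 + 1, so there are 13 full weeks plus 1 extra day.
Each full week contributes one Thursday: 13 so far.
The 1 extra day is Fri — none qualify.
Total: 13 + 0 = 13.

13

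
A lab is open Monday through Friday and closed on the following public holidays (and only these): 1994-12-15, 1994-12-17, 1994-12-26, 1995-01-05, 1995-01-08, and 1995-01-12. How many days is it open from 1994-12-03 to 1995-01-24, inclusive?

1994-12-03 is a Saturday.
The range spans 53 days (inclusive of both endpoints).
53 = 7 × 7 + 4, so there are 7 full weeks plus 4 extra days.
Each full week contributes 5 weekdays (Mon–Fri): 7 × 5 = 35.
The 4 extra days are Sat, Sun, Mon, Tue — 2 of them qualify.
Total: 35 + 2 = 37.
Holidays: 1994-12-15 (Thu); 1994-12-17 (Sat); 1994-12-26 (Mon); 1995-01-05 (Thu); 1995-01-08 (Sun); 1995-01-12 (Thu).
4 of the 6 holidays fall on weekdays; the rest are weekends and were already excluded.
Business days: 37 − 4 = 33.

33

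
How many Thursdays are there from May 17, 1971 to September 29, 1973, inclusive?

124

May 17, 1971 is a Monday.
That's 867 days from start to end, counting both.
867 = 7 × 123 + 6, so there are 123 full weeks plus 6 extra days.
Each full week contributes one Thursday: 123 so far.
The 6 extra days are Monday, Tuesday, Wednesday, Thursday, Friday, Saturday — 1 of them qualifies.
Total: 123 + 1 = 124.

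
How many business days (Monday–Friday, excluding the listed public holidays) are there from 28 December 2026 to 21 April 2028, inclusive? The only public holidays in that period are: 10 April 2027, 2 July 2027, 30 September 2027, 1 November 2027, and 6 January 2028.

28 December 2026 is a Monday.
That's 481 days from start to end, counting both.
481 = 7 × 68 + 5, so there are 68 full weeks plus 5 extra days.
Each full week contributes 5 weekdays (Mon–Fri): 68 × 5 = 340.
The 5 extra days are Monday, Tuesday, Wednesday, Thursday, Friday — 5 of them qualify.
Total: 340 + 5 = 345.
Holidays: 10 April 2027 (Sat); 2 July 2027 (Fri); 30 September 2027 (Thu); 1 November 2027 (Mon); 6 January 2028 (Thu).
4 of the 5 holidays fall on weekdays; the rest are weekends and were already excluded.
Business days: 345 − 4 = 341.

341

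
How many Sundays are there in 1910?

52

January 1, 1910 is a Saturday.
From January 1, 1910 to December 31, 1910 is 365 days inclusive.
365 = 7 × 52 + 1, so there are 52 full weeks plus 1 extra day.
Each full week contributes one Sunday: 52 so far.
The 1 extra day is Sat — none qualify.
Total: 52 + 0 = 52.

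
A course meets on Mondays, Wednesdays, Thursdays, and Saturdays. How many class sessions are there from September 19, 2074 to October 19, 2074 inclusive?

18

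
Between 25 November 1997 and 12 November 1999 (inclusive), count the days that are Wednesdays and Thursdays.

25 November 1997 is a Tuesday.
That's 718 days from start to end, counting both.
718 = 7 × 102 + 4, so there are 102 full weeks plus 4 extra days.
Each full week contributes 2 days from the set (Wed, Thu): 102 × 2 = 204.
The 4 extra days are Tuesday, Wednesday, Thursday, Friday — 2 of them qualify.
Total: 204 + 2 = 206.

206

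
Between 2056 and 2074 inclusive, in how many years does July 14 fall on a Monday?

3

Day of week of July 14 in each year:
2056: Fri, 2057: Sat, 2058: Sun, 2059: Mon ✓, 2060: Wed, 2061: Thu, 2062: Fri, 2063: Sat, 2064: Mon ✓, 2065: Tue, 2066: Wed, 2067: Thu, 2068: Sat, 2069: Sun, 2070: Mon ✓, 2071: Tue, 2072: Thu, 2073: Fri, 2074: Sat
Mondays: 2059, 2064, 2070.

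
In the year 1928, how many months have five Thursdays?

4

A month has five Thursdays exactly when Thursday falls within its first (length − 28) days.
Jan: 31 days, starts Sun → 5 of Sun, Mon, Tue
Feb: 29 days, starts Wed → 5 of Wed
Mar: 31 days, starts Thu → 5 of Thu, Fri, Sat ✓
Apr: 30 days, starts Sun → 5 of Sun, Mon
May: 31 days, starts Tue → 5 of Tue, Wed, Thu ✓
Jun: 30 days, starts Fri → 5 of Fri, Sat
Jul: 31 days, starts Sun → 5 of Sun, Mon, Tue
Aug: 31 days, starts Wed → 5 of Wed, Thu, Fri ✓
Sep: 30 days, starts Sat → 5 of Sat, Sun
Oct: 31 days, starts Mon → 5 of Mon, Tue, Wed
Nov: 30 days, starts Thu → 5 of Thu, Fri ✓
Dec: 31 days, starts Sat → 5 of Sat, Sun, Mon
Months with five Thursdays: Mar, May, Aug, Nov.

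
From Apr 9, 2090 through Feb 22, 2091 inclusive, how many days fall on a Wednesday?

Apr 9, 2090 is a Sunday.
The range spans 320 days (inclusive of both endpoints).
320 = 7 × 45 + 5, so there are 45 full weeks plus 5 extra days.
Each full week contributes one Wednesday: 45 so far.
The 5 extra days are Sun, Mon, Tue, Wed, Thu — 1 of them qualifies.
Total: 45 + 1 = 46.

46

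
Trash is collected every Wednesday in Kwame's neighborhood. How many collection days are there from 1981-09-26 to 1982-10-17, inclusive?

1981-09-26 is a Saturday.
From 1981-09-26 to 1982-10-17 is 387 days inclusive.
387 = 7 × 55 + 2, so there are 55 full weeks plus 2 extra days.
Each full week contributes one Wednesday: 55 so far.
The 2 extra days are Sat, Sun — none qualify.
Total: 55 + 0 = 55.

55 Wednesdays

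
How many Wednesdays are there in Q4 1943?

13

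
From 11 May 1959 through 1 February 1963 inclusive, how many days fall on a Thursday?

195

11 May 1959 is a Monday.
The range spans 1363 days (inclusive of both endpoints).
1363 = 7 × 194 + 5, so there are 194 full weeks plus 5 extra days.
Each full week contributes one Thursday: 194 so far.
The 5 extra days are Mon, Tue, Wed, Thu, Fri — 1 of them qualifies.
Total: 194 + 1 = 195.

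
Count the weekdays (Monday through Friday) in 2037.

261

January 1, 2037 is a Thursday.
That's 365 days from start to end, counting both.
365 = 7 × 52 + 1, so there are 52 full weeks plus 1 extra day.
Each full week contributes 5 weekdays (Mon–Fri): 52 × 5 = 260.
The 1 extra day is Thursday — 1 of them qualifies.
Total: 260 + 1 = 261.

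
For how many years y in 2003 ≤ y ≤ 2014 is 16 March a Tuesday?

2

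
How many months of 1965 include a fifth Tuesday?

4

A month has five Tuesdays exactly when Tuesday falls within its first (length − 28) days.
Jan: 31 days, starts Fri → 5 of Fri, Sat, Sun
Feb: 28 days, starts Mon → 5 of (none)
Mar: 31 days, starts Mon → 5 of Mon, Tue, Wed ✓
Apr: 30 days, starts Thu → 5 of Thu, Fri
May: 31 days, starts Sat → 5 of Sat, Sun, Mon
Jun: 30 days, starts Tue → 5 of Tue, Wed ✓
Jul: 31 days, starts Thu → 5 of Thu, Fri, Sat
Aug: 31 days, starts Sun → 5 of Sun, Mon, Tue ✓
Sep: 30 days, starts Wed → 5 of Wed, Thu
Oct: 31 days, starts Fri → 5 of Fri, Sat, Sun
Nov: 30 days, starts Mon → 5 of Mon, Tue ✓
Dec: 31 days, starts Wed → 5 of Wed, Thu, Fri
Months with five Tuesdays: Mar, Jun, Aug, Nov.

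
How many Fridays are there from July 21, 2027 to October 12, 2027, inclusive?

12 Fridays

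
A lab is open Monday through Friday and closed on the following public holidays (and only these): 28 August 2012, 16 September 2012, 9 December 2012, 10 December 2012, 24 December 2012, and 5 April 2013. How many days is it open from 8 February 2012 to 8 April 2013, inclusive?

8 February 2012 is a Wednesday.
That's 426 days from start to end, counting both.
426 = 7 × 60 + 6, so there are 60 full weeks plus 6 extra days.
Each full week contributes 5 weekdays (Mon–Fri): 60 × 5 = 300.
The 6 extra days are Wed, Thu, Fri, Sat, Sun, Mon — 4 of them qualify.
Total: 300 + 4 = 304.
Holidays: 28 August 2012 (Tue); 16 September 2012 (Sun); 9 December 2012 (Sun); 10 December 2012 (Mon); 24 December 2012 (Mon); 5 April 2013 (Fri).
4 of the 6 holidays fall on weekdays; the rest are weekends and were already excluded.
Business days: 304 − 4 = 300.

300 working days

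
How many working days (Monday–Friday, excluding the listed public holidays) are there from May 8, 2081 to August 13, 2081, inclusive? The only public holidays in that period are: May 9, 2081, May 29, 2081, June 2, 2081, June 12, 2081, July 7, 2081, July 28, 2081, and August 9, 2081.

May 8, 2081 is a Thursday.
That's 98 days from start to end, counting both.
98 = 7 × 14, so the span is exactly 14 full weeks.
Each full week contributes 5 weekdays (Mon–Fri): 14 × 5 = 70.
Holidays: May 9, 2081 (Fri); May 29, 2081 (Thu); June 2, 2081 (Mon); June 12, 2081 (Thu); July 7, 2081 (Mon); July 28, 2081 (Mon); August 9, 2081 (Sat).
6 of the 7 holidays fall on weekdays; the rest are weekends and were already excluded.
Business days: 70 − 6 = 64.

64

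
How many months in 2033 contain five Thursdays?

4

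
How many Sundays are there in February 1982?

4

1982-02-01 is a Monday.
The range spans 28 days (inclusive of both endpoints).
28 = 7 × 4, so the span is exactly 4 full weeks.
Each full week contributes one Sunday: 4 so far.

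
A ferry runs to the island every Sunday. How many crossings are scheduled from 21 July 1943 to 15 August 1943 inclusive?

4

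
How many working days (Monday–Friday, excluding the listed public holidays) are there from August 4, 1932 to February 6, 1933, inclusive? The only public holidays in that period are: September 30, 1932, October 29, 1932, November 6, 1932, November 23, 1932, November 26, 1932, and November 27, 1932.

August 4, 1932 is a Thursday.
From August 4, 1932 to February 6, 1933 is 187 days inclusive.
187 = 7 × 26 + 5, so there are 26 full weeks plus 5 extra days.
Each full week contributes 5 weekdays (Mon–Fri): 26 × 5 = 130.
The 5 extra days are Thu, Fri, Sat, Sun, Mon — 3 of them qualify.
Total: 130 + 3 = 133.
Holidays: September 30, 1932 (Fri); October 29, 1932 (Sat); November 6, 1932 (Sun); November 23, 1932 (Wed); November 26, 1932 (Sat); November 27, 1932 (Sun).
2 of the 6 holidays fall on weekdays; the rest are weekends and were already excluded.
Business days: 133 − 2 = 131.

131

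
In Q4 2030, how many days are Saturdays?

October 1, 2030 is a Tuesday.
From October 1, 2030 to December 31, 2030 is 92 days inclusive.
92 = 7 × 13 + 1, so there are 13 full weeks plus 1 extra day.
Each full week contributes one Saturday: 13 so far.
The 1 extra day is Tue — none qualify.
Total: 13 + 0 = 13.

13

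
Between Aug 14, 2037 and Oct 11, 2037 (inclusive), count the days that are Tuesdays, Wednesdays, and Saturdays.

25

Aug 14, 2037 is a Friday.
The range spans 59 days (inclusive of both endpoints).
59 = 7 × 8 + 3, so there are 8 full weeks plus 3 extra days.
Each full week contributes 3 days from the set (Tue, Wed, Sat): 8 × 3 = 24.
The 3 extra days are Fri, Sat, Sun — 1 of them qualifies.
Total: 24 + 1 = 25.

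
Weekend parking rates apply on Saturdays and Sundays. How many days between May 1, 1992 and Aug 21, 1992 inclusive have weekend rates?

32

May 1, 1992 is a Friday.
From May 1, 1992 to Aug 21, 1992 is 113 days inclusive.
113 = 7 × 16 + 1, so there are 16 full weeks plus 1 extra day.
Each full week contributes 2 weekend days (Sat, Sun): 16 × 2 = 32.
The 1 extra day is Friday — none qualify.
Total: 32 + 0 = 32.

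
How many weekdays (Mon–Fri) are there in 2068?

Jan 1, 2068 is a Sunday.
From Jan 1, 2068 to Dec 31, 2068 is 366 days inclusive.
366 = 7 × 52 + 2, so there are 52 full weeks plus 2 extra days.
Each full week contributes 5 weekdays (Mon–Fri): 52 × 5 = 260.
The 2 extra days are Sun, Mon — 1 of them qualifies.
Total: 260 + 1 = 261.

261 weekdays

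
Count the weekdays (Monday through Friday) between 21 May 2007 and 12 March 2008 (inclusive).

21 May 2007 is a Monday.
That's 297 days from start to end, counting both.
297 = 7 × 42 + 3, so there are 42 full weeks plus 3 extra days.
Each full week contributes 5 weekdays (Mon–Fri): 42 × 5 = 210.
The 3 extra days are Monday, Tuesday, Wednesday — 3 of them qualify.
Total: 210 + 3 = 213.

213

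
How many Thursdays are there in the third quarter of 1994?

July 1, 1994 is a Friday.
That's 92 days from start to end, counting both.
92 = 7 × 13 + 1, so there are 13 full weeks plus 1 extra day.
Each full week contributes one Thursday: 13 so far.
The 1 extra day is Fri — none qualify.
Total: 13 + 0 = 13.

13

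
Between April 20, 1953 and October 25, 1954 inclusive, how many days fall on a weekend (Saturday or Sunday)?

April 20, 1953 is a Monday.
From April 20, 1953 to October 25, 1954 is 554 days inclusive.
554 = 7 × 79 + 1, so there are 79 full weeks plus 1 extra day.
Each full week contributes 2 weekend days (Sat, Sun): 79 × 2 = 158.
The 1 extra day is Mon — none qualify.
Total: 158 + 0 = 158.

158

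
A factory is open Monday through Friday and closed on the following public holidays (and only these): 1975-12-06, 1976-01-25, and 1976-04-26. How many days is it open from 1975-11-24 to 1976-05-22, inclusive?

129 business days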